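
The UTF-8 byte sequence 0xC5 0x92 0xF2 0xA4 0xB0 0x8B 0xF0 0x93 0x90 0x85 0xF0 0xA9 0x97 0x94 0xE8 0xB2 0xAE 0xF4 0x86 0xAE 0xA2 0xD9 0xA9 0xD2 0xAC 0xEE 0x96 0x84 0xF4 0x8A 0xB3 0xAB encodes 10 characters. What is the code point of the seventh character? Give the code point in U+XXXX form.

U+0669

Offset 0: leading byte 0xC5 = 11000101 → 2-byte char #1 = C5 92.
Offset 2: leading byte 0xF2 = 11110010 → 4-byte char #2 = F2 A4 B0 8B.
Offset 6: leading byte 0xF0 = 11110000 → 4-byte char #3 = F0 93 90 85.
Offset 10: leading byte 0xF0 = 11110000 → 4-byte char #4 = F0 A9 97 94.
Offset 14: leading byte 0xE8 = 11101000 → 3-byte char #5 = E8 B2 AE.
Offset 17: leading byte 0xF4 = 11110100 → 4-byte char #6 = F4 86 AE A2.
Offset 21: leading byte 0xD9 = 11011001 → 2-byte char #7 = D9 A9.
Leading byte 0xD9 = 11011001 matches 110xxxxx → 2-byte sequence.
Byte 1: 0xD9 = 11011001, payload 11001 (5 bits).
Byte 2: 0xA9 = 10101001 (10xxxxxx ✓), payload 101001.
Concatenate: 11001101001 = 0x669 (11 bits → U+0669).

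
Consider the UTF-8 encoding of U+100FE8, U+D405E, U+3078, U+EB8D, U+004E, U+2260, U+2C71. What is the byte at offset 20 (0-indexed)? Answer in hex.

U+100FE8 → 4-byte form F4 80 BF A8 at offsets 0–3.
U+D405E → 4-byte form F3 94 81 9E at offsets 4–7.
U+3078 → 3-byte form E3 81 B8 at offsets 8–10.
U+EB8D → 3-byte form EE AE 8D at offsets 11–13.
U+004E → 1-byte form 4E at offsets 14–14.
U+2260 → 3-byte form E2 89 A0 at offsets 15–17.
U+2C71 → 3-byte form E2 B1 B1 at offsets 18–20.
Offset 20 falls in char 7's range; it's byte 3 of E2 B1 B1 = 0xB1.

0xB1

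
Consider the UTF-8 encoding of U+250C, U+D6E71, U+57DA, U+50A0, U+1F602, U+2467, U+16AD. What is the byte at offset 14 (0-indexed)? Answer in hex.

U+250C → 3-byte form E2 94 8C at offsets 0–2.
U+D6E71 → 4-byte form F3 96 B9 B1 at offsets 3–6.
U+57DA → 3-byte form E5 9F 9A at offsets 7–9.
U+50A0 → 3-byte form E5 82 A0 at offsets 10–12.
U+1F602 → 4-byte form F0 9F 98 82 at offsets 13–16.
Offset 14 falls in char 5's range; it's byte 2 of F0 9F 98 82 = 0x9F.

0x9F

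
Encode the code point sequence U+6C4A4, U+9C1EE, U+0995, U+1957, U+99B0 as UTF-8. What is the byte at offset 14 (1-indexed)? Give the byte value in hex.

1-indexed offset 14 is 0-indexed offset 13.
U+6C4A4 → 4-byte form F1 AC 92 A4 at offsets 0–3.
U+9C1EE → 4-byte form F2 9C 87 AE at offsets 4–7.
U+0995 → 3-byte form E0 A6 95 at offsets 8–10.
U+1957 → 3-byte form E1 A5 97 at offsets 11–13.
Offset 13 falls in char 4's range; it's byte 3 of E1 A5 97 = 0x97.

0x97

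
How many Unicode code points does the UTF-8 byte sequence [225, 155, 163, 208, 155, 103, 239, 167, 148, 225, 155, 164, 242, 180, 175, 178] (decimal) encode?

Byte at offset 0: 0xE1 = 11100001 → 3-byte char (#1). Advance 3.
Byte at offset 3: 0xD0 = 11010000 → 2-byte char (#2). Advance 2.
Byte at offset 5: 0x67 = 01100111 → 1-byte char (#3). Advance 1.
Byte at offset 6: 0xEF = 11101111 → 3-byte char (#4). Advance 3.
Byte at offset 9: 0xE1 = 11100001 → 3-byte char (#5). Advance 3.
Byte at offset 12: 0xF2 = 11110010 → 4-byte char (#6). Advance 4.
Reached end at offset 16 after 6 code points.

6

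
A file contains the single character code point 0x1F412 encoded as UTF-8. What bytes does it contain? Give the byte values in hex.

F0 9F 90 92

U+1F412 = 0x1F412 = 128018 decimal. In range U+10000–U+10FFFF → 4-byte form: 11110xxx 10xxxxxx 10xxxxxx 10xxxxxx.
Binary (21 bits): 000011111010000010010.
Split 3+6+6+6: 000 | 011111 | 010000 | 010010.
Byte 1: 11110000 = 0xF0.
Byte 2: 10011111 = 0x9F.
Byte 3: 10010000 = 0x90.
Byte 4: 10010010 = 0x92.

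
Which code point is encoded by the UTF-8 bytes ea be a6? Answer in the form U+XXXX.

U+AFA6

Leading byte 0xEA = 11101010 matches 1110xxxx → 3-byte sequence.
Byte 1: 0xEA = 11101010, payload 1010 (4 bits).
Byte 2: 0xBE = 10111110 (10xxxxxx ✓), payload 111110.
Byte 3: 0xA6 = 10100110 (10xxxxxx ✓), payload 100110.
Concatenate: 1010111110100110 = 0xAFA6 (16 bits → U+AFA6).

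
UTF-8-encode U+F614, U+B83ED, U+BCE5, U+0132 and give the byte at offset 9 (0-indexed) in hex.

U+F614 → 3-byte form EF 98 94 at offsets 0–2.
U+B83ED → 4-byte form F2 B8 8F AD at offsets 3–6.
U+BCE5 → 3-byte form EB B3 A5 at offsets 7–9.
Offset 9 falls in char 3's range; it's byte 3 of EB B3 A5 = 0xA5.

0xA5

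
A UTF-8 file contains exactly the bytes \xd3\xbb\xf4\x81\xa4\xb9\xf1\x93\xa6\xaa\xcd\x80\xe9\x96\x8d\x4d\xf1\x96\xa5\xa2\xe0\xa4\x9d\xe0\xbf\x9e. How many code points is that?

9

Byte at offset 0: 0xD3 = 11010011 → 2-byte char (#1). Advance 2.
Byte at offset 2: 0xF4 = 11110100 → 4-byte char (#2). Advance 4.
Byte at offset 6: 0xF1 = 11110001 → 4-byte char (#3). Advance 4.
Byte at offset 10: 0xCD = 11001101 → 2-byte char (#4). Advance 2.
Byte at offset 12: 0xE9 = 11101001 → 3-byte char (#5). Advance 3.
Byte at offset 15: 0x4D = 01001101 → 1-byte char (#6). Advance 1.
Byte at offset 16: 0xF1 = 11110001 → 4-byte char (#7). Advance 4.
Byte at offset 20: 0xE0 = 11100000 → 3-byte char (#8). Advance 3.
Byte at offset 23: 0xE0 = 11100000 → 3-byte char (#9). Advance 3.
Reached end at offset 26 after 9 code points.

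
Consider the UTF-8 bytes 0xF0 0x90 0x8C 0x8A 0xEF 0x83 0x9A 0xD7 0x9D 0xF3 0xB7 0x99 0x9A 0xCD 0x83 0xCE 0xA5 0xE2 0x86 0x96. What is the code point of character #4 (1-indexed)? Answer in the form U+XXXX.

Offset 0: leading byte 0xF0 = 11110000 → 4-byte char #1 = F0 90 8C 8A.
Offset 4: leading byte 0xEF = 11101111 → 3-byte char #2 = EF 83 9A.
Offset 7: leading byte 0xD7 = 11010111 → 2-byte char #3 = D7 9D.
Offset 9: leading byte 0xF3 = 11110011 → 4-byte char #4 = F3 B7 99 9A.
Leading byte 0xF3 = 11110011 matches 11110xxx → 4-byte sequence.
Byte 1: 0xF3 = 11110011, payload 011 (3 bits).
Byte 2: 0xB7 = 10110111 (10xxxxxx ✓), payload 110111.
Byte 3: 0x99 = 10011001 (10xxxxxx ✓), payload 011001.
Byte 4: 0x9A = 10011010 (10xxxxxx ✓), payload 011010.
Concatenate: 011110111011001011010 = 0xF765A (21 bits → U+F765A).

U+F765A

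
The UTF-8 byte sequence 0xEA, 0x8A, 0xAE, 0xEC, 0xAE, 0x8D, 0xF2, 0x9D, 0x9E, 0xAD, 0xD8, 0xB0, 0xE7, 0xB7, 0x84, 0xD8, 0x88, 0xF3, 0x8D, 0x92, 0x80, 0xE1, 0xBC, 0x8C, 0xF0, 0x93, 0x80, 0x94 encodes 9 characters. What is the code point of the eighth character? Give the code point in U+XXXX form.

Offset 0: leading byte 0xEA = 11101010 → 3-byte char #1 = EA 8A AE.
Offset 3: leading byte 0xEC = 11101100 → 3-byte char #2 = EC AE 8D.
Offset 6: leading byte 0xF2 = 11110010 → 4-byte char #3 = F2 9D 9E AD.
Offset 10: leading byte 0xD8 = 11011000 → 2-byte char #4 = D8 B0.
Offset 12: leading byte 0xE7 = 11100111 → 3-byte char #5 = E7 B7 84.
Offset 15: leading byte 0xD8 = 11011000 → 2-byte char #6 = D8 88.
Offset 17: leading byte 0xF3 = 11110011 → 4-byte char #7 = F3 8D 92 80.
Offset 21: leading byte 0xE1 = 11100001 → 3-byte char #8 = E1 BC 8C.
Leading byte 0xE1 = 11100001 matches 1110xxxx → 3-byte sequence.
Byte 1: 0xE1 = 11100001, payload 0001 (4 bits).
Byte 2: 0xBC = 10111100 (10xxxxxx ✓), payload 111100.
Byte 3: 0x8C = 10001100 (10xxxxxx ✓), payload 001100.
Concatenate: 0001111100001100 = 0x1F0C (16 bits → U+1F0C).

U+1F0C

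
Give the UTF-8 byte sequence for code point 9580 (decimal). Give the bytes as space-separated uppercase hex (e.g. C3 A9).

E2 95 AC

U+256C = 0x256C = 9580 decimal. In range U+0800–U+FFFF → 3-byte form: 1110xxxx 10xxxxxx 10xxxxxx.
Binary (16 bits): 0010010101101100.
Split 4+6+6: 0010 | 010101 | 101100.
Byte 1: 11100010 = 0xE2.
Byte 2: 10010101 = 0x95.
Byte 3: 10101100 = 0xAC.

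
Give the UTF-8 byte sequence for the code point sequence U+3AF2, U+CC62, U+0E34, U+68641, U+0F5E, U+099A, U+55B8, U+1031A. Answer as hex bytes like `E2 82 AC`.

U+3AF2: 3-byte form → E3 AB B2.
U+CC62: 3-byte form → EC B1 A2.
U+0E34: 3-byte form → E0 B8 B4.
U+68641: 4-byte form → F1 A8 99 81.
U+0F5E: 3-byte form → E0 BD 9E.
U+099A: 3-byte form → E0 A6 9A.
U+55B8: 3-byte form → E5 96 B8.
U+1031A: 4-byte form → F0 90 8C 9A.
Concatenated (26 bytes): E3 AB B2 EC B1 A2 E0 B8 B4 F1 A8 99 81 E0 BD 9E E0 A6 9A E5 96 B8 F0 90 8C 9A.

E3 AB B2 EC B1 A2 E0 B8 B4 F1 A8 99 81 E0 BD 9E E0 A6 9A E5 96 B8 F0 90 8C 9A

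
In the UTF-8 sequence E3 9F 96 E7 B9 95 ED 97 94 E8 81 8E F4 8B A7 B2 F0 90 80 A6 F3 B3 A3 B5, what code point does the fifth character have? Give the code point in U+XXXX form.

U+10B9F2

Offset 0: leading byte 0xE3 = 11100011 → 3-byte char #1 = E3 9F 96.
Offset 3: leading byte 0xE7 = 11100111 → 3-byte char #2 = E7 B9 95.
Offset 6: leading byte 0xED = 11101101 → 3-byte char #3 = ED 97 94.
Offset 9: leading byte 0xE8 = 11101000 → 3-byte char #4 = E8 81 8E.
Offset 12: leading byte 0xF4 = 11110100 → 4-byte char #5 = F4 8B A7 B2.
Leading byte 0xF4 = 11110100 matches 11110xxx → 4-byte sequence.
Byte 1: 0xF4 = 11110100, payload 100 (3 bits).
Byte 2: 0x8B = 10001011 (10xxxxxx ✓), payload 001011.
Byte 3: 0xA7 = 10100111 (10xxxxxx ✓), payload 100111.
Byte 4: 0xB2 = 10110010 (10xxxxxx ✓), payload 110010.
Concatenate: 100001011100111110010 = 0x10B9F2 (21 bits → U+10B9F2).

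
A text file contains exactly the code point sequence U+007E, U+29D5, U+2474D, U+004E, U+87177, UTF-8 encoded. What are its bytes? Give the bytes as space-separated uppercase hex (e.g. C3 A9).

U+007E: 1-byte form → 7E.
U+29D5: 3-byte form → E2 A7 95.
U+2474D: 4-byte form → F0 A4 9D 8D.
U+004E: 1-byte form → 4E.
U+87177: 4-byte form → F2 87 85 B7.
Concatenated (13 bytes): 7E E2 A7 95 F0 A4 9D 8D 4E F2 87 85 B7.

7E E2 A7 95 F0 A4 9D 8D 4E F2 87 85 B7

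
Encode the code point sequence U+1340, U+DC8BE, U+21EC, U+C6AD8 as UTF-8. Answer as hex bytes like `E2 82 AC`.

E1 8D 80 F3 9C A2 BE E2 87 AC F3 86 AB 98

U+1340: 3-byte form → E1 8D 80.
U+DC8BE: 4-byte form → F3 9C A2 BE.
U+21EC: 3-byte form → E2 87 AC.
U+C6AD8: 4-byte form → F3 86 AB 98.
Concatenated (14 bytes): E1 8D 80 F3 9C A2 BE E2 87 AC F3 86 AB 98.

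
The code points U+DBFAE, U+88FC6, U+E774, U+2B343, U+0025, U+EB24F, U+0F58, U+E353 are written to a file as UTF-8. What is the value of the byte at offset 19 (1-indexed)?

1-indexed offset 19 is 0-indexed offset 18.
U+DBFAE → 4-byte form F3 9B BE AE at offsets 0–3.
U+88FC6 → 4-byte form F2 88 BF 86 at offsets 4–7.
U+E774 → 3-byte form EE 9D B4 at offsets 8–10.
U+2B343 → 4-byte form F0 AB 8D 83 at offsets 11–14.
U+0025 → 1-byte form 25 at offsets 15–15.
U+EB24F → 4-byte form F3 AB 89 8F at offsets 16–19.
Offset 18 falls in char 6's range; it's byte 3 of F3 AB 89 8F = 0x89.

0x89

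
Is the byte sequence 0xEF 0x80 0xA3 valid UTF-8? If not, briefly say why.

Leading byte 0xEF = 11101111 → 3-byte form.
Continuation bytes 0x80=10000000, 0xA3=10100011 all match 10xxxxxx.
Decoded value 0xF023 is ≥ 0x800 (shortest form) and not a surrogate.

valid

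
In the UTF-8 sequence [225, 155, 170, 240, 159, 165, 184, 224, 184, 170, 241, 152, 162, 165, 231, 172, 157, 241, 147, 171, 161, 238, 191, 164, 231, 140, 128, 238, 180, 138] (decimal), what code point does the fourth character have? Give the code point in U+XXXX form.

U+588A5

Offset 0: leading byte 0xE1 = 11100001 → 3-byte char #1 = E1 9B AA.
Offset 3: leading byte 0xF0 = 11110000 → 4-byte char #2 = F0 9F A5 B8.
Offset 7: leading byte 0xE0 = 11100000 → 3-byte char #3 = E0 B8 AA.
Offset 10: leading byte 0xF1 = 11110001 → 4-byte char #4 = F1 98 A2 A5.
Leading byte 0xF1 = 11110001 matches 11110xxx → 4-byte sequence.
Byte 1: 0xF1 = 11110001, payload 001 (3 bits).
Byte 2: 0x98 = 10011000 (10xxxxxx ✓), payload 011000.
Byte 3: 0xA2 = 10100010 (10xxxxxx ✓), payload 100010.
Byte 4: 0xA5 = 10100101 (10xxxxxx ✓), payload 100101.
Concatenate: 001011000100010100101 = 0x588A5 (21 bits → U+588A5).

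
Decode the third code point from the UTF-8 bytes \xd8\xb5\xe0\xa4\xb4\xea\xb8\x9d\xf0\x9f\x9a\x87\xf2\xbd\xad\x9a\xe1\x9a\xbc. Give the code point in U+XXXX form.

Offset 0: leading byte 0xD8 = 11011000 → 2-byte char #1 = D8 B5.
Offset 2: leading byte 0xE0 = 11100000 → 3-byte char #2 = E0 A4 B4.
Offset 5: leading byte 0xEA = 11101010 → 3-byte char #3 = EA B8 9D.
Leading byte 0xEA = 11101010 matches 1110xxxx → 3-byte sequence.
Byte 1: 0xEA = 11101010, payload 1010 (4 bits).
Byte 2: 0xB8 = 10111000 (10xxxxxx ✓), payload 111000.
Byte 3: 0x9D = 10011101 (10xxxxxx ✓), payload 011101.
Concatenate: 1010111000011101 = 0xAE1D (16 bits → U+AE1D).

U+AE1D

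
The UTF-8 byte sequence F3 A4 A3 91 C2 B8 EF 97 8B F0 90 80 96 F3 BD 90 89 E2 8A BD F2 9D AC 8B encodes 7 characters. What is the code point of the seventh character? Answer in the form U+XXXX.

Offset 0: leading byte 0xF3 = 11110011 → 4-byte char #1 = F3 A4 A3 91.
Offset 4: leading byte 0xC2 = 11000010 → 2-byte char #2 = C2 B8.
Offset 6: leading byte 0xEF = 11101111 → 3-byte char #3 = EF 97 8B.
Offset 9: leading byte 0xF0 = 11110000 → 4-byte char #4 = F0 90 80 96.
Offset 13: leading byte 0xF3 = 11110011 → 4-byte char #5 = F3 BD 90 89.
Offset 17: leading byte 0xE2 = 11100010 → 3-byte char #6 = E2 8A BD.
Offset 20: leading byte 0xF2 = 11110010 → 4-byte char #7 = F2 9D AC 8B.
Leading byte 0xF2 = 11110010 matches 11110xxx → 4-byte sequence.
Byte 1: 0xF2 = 11110010, payload 010 (3 bits).
Byte 2: 0x9D = 10011101 (10xxxxxx ✓), payload 011101.
Byte 3: 0xAC = 10101100 (10xxxxxx ✓), payload 101100.
Byte 4: 0x8B = 10001011 (10xxxxxx ✓), payload 001011.
Concatenate: 010011101101100001011 = 0x9DB0B (21 bits → U+9DB0B).

U+9DB0B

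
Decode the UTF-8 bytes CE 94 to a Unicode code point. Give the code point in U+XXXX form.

U+0394

Leading byte 0xCE = 11001110 matches 110xxxxx → 2-byte sequence.
Byte 1: 0xCE = 11001110, payload 01110 (5 bits).
Byte 2: 0x94 = 10010100 (10xxxxxx ✓), payload 010100.
Concatenate: 01110010100 = 0x394 (11 bits → U+0394).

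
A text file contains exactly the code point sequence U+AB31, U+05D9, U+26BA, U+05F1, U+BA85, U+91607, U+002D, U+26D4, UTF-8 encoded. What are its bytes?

U+AB31: 3-byte form → EA AC B1.
U+05D9: 2-byte form → D7 99.
U+26BA: 3-byte form → E2 9A BA.
U+05F1: 2-byte form → D7 B1.
U+BA85: 3-byte form → EB AA 85.
U+91607: 4-byte form → F2 91 98 87.
U+002D: 1-byte form → 2D.
U+26D4: 3-byte form → E2 9B 94.
Concatenated (21 bytes): EA AC B1 D7 99 E2 9A BA D7 B1 EB AA 85 F2 91 98 87 2D E2 9B 94.

EA AC B1 D7 99 E2 9A BA D7 B1 EB AA 85 F2 91 98 87 2D E2 9B 94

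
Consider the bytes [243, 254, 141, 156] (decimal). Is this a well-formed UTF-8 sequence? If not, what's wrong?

Leading byte 0xF3 = 11110011 → 4-byte form.
Byte 2 is 0xFE = 11111110, which is not 10xxxxxx — expected a continuation byte.

invalid (non-continuation byte where continuation expected)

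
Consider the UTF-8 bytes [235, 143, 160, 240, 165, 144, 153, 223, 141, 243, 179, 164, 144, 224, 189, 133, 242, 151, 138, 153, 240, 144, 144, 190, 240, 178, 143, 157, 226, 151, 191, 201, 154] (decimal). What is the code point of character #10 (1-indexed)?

Offset 0: leading byte 0xEB = 11101011 → 3-byte char #1 = EB 8F A0.
Offset 3: leading byte 0xF0 = 11110000 → 4-byte char #2 = F0 A5 90 99.
Offset 7: leading byte 0xDF = 11011111 → 2-byte char #3 = DF 8D.
Offset 9: leading byte 0xF3 = 11110011 → 4-byte char #4 = F3 B3 A4 90.
Offset 13: leading byte 0xE0 = 11100000 → 3-byte char #5 = E0 BD 85.
Offset 16: leading byte 0xF2 = 11110010 → 4-byte char #6 = F2 97 8A 99.
Offset 20: leading byte 0xF0 = 11110000 → 4-byte char #7 = F0 90 90 BE.
Offset 24: leading byte 0xF0 = 11110000 → 4-byte char #8 = F0 B2 8F 9D.
Offset 28: leading byte 0xE2 = 11100010 → 3-byte char #9 = E2 97 BF.
Offset 31: leading byte 0xC9 = 11001001 → 2-byte char #10 = C9 9A.
Leading byte 0xC9 = 11001001 matches 110xxxxx → 2-byte sequence.
Byte 1: 0xC9 = 11001001, payload 01001 (5 bits).
Byte 2: 0x9A = 10011010 (10xxxxxx ✓), payload 011010.
Concatenate: 01001011010 = 0x25A (11 bits → U+025A).

U+025A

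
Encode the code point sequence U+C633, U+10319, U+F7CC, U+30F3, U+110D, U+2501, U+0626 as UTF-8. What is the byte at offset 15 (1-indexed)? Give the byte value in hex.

0x84

1-indexed offset 15 is 0-indexed offset 14.
U+C633 → 3-byte form EC 98 B3 at offsets 0–2.
U+10319 → 4-byte form F0 90 8C 99 at offsets 3–6.
U+F7CC → 3-byte form EF 9F 8C at offsets 7–9.
U+30F3 → 3-byte form E3 83 B3 at offsets 10–12.
U+110D → 3-byte form E1 84 8D at offsets 13–15.
Offset 14 falls in char 5's range; it's byte 2 of E1 84 8D = 0x84.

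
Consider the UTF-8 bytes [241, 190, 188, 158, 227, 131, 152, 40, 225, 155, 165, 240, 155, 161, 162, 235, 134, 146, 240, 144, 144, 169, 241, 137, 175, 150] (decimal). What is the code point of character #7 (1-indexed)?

U+10429

Offset 0: leading byte 0xF1 = 11110001 → 4-byte char #1 = F1 BE BC 9E.
Offset 4: leading byte 0xE3 = 11100011 → 3-byte char #2 = E3 83 98.
Offset 7: leading byte 0x28 = 00101000 → 1-byte char #3 = 28.
Offset 8: leading byte 0xE1 = 11100001 → 3-byte char #4 = E1 9B A5.
Offset 11: leading byte 0xF0 = 11110000 → 4-byte char #5 = F0 9B A1 A2.
Offset 15: leading byte 0xEB = 11101011 → 3-byte char #6 = EB 86 92.
Offset 18: leading byte 0xF0 = 11110000 → 4-byte char #7 = F0 90 90 A9.
Leading byte 0xF0 = 11110000 matches 11110xxx → 4-byte sequence.
Byte 1: 0xF0 = 11110000, payload 000 (3 bits).
Byte 2: 0x90 = 10010000 (10xxxxxx ✓), payload 010000.
Byte 3: 0x90 = 10010000 (10xxxxxx ✓), payload 010000.
Byte 4: 0xA9 = 10101001 (10xxxxxx ✓), payload 101001.
Concatenate: 000010000010000101001 = 0x10429 (21 bits → U+10429).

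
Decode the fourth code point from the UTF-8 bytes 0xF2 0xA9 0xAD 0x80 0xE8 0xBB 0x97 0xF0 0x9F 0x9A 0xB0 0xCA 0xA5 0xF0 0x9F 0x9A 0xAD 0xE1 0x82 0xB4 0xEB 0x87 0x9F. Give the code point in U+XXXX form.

U+02A5

Offset 0: leading byte 0xF2 = 11110010 → 4-byte char #1 = F2 A9 AD 80.
Offset 4: leading byte 0xE8 = 11101000 → 3-byte char #2 = E8 BB 97.
Offset 7: leading byte 0xF0 = 11110000 → 4-byte char #3 = F0 9F 9A B0.
Offset 11: leading byte 0xCA = 11001010 → 2-byte char #4 = CA A5.
Leading byte 0xCA = 11001010 matches 110xxxxx → 2-byte sequence.
Byte 1: 0xCA = 11001010, payload 01010 (5 bits).
Byte 2: 0xA5 = 10100101 (10xxxxxx ✓), payload 100101.
Concatenate: 01010100101 = 0x2A5 (11 bits → U+02A5).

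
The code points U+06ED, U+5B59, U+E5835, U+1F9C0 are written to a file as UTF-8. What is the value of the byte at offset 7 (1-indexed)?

1-indexed offset 7 is 0-indexed offset 6.
U+06ED → 2-byte form DB AD at offsets 0–1.
U+5B59 → 3-byte form E5 AD 99 at offsets 2–4.
U+E5835 → 4-byte form F3 A5 A0 B5 at offsets 5–8.
Offset 6 falls in char 3's range; it's byte 2 of F3 A5 A0 B5 = 0xA5.

0xA5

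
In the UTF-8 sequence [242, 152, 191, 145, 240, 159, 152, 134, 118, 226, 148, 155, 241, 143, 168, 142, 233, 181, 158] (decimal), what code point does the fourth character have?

Offset 0: leading byte 0xF2 = 11110010 → 4-byte char #1 = F2 98 BF 91.
Offset 4: leading byte 0xF0 = 11110000 → 4-byte char #2 = F0 9F 98 86.
Offset 8: leading byte 0x76 = 01110110 → 1-byte char #3 = 76.
Offset 9: leading byte 0xE2 = 11100010 → 3-byte char #4 = E2 94 9B.
Leading byte 0xE2 = 11100010 matches 1110xxxx → 3-byte sequence.
Byte 1: 0xE2 = 11100010, payload 0010 (4 bits).
Byte 2: 0x94 = 10010100 (10xxxxxx ✓), payload 010100.
Byte 3: 0x9B = 10011011 (10xxxxxx ✓), payload 011011.
Concatenate: 0010010100011011 = 0x251B (16 bits → U+251B).

U+251B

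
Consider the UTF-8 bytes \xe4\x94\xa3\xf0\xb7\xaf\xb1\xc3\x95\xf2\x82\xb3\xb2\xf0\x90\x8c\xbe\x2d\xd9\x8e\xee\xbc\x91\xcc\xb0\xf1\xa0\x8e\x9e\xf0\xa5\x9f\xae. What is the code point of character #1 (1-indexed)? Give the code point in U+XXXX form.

Offset 0: leading byte 0xE4 = 11100100 → 3-byte char #1 = E4 94 A3.
Leading byte 0xE4 = 11100100 matches 1110xxxx → 3-byte sequence.
Byte 1: 0xE4 = 11100100, payload 0100 (4 bits).
Byte 2: 0x94 = 10010100 (10xxxxxx ✓), payload 010100.
Byte 3: 0xA3 = 10100011 (10xxxxxx ✓), payload 100011.
Concatenate: 0100010100100011 = 0x4523 (16 bits → U+4523).

U+4523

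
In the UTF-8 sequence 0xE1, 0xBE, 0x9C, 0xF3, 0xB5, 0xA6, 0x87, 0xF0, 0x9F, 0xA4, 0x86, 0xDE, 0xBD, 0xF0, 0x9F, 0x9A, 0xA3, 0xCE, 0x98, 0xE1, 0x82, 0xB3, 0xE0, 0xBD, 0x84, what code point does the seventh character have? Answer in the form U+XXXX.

Offset 0: leading byte 0xE1 = 11100001 → 3-byte char #1 = E1 BE 9C.
Offset 3: leading byte 0xF3 = 11110011 → 4-byte char #2 = F3 B5 A6 87.
Offset 7: leading byte 0xF0 = 11110000 → 4-byte char #3 = F0 9F A4 86.
Offset 11: leading byte 0xDE = 11011110 → 2-byte char #4 = DE BD.
Offset 13: leading byte 0xF0 = 11110000 → 4-byte char #5 = F0 9F 9A A3.
Offset 17: leading byte 0xCE = 11001110 → 2-byte char #6 = CE 98.
Offset 19: leading byte 0xE1 = 11100001 → 3-byte char #7 = E1 82 B3.
Leading byte 0xE1 = 11100001 matches 1110xxxx → 3-byte sequence.
Byte 1: 0xE1 = 11100001, payload 0001 (4 bits).
Byte 2: 0x82 = 10000010 (10xxxxxx ✓), payload 000010.
Byte 3: 0xB3 = 10110011 (10xxxxxx ✓), payload 110011.
Concatenate: 0001000010110011 = 0x10B3 (16 bits → U+10B3).

U+10B3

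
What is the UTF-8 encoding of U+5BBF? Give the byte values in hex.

E5 AE BF

U+5BBF = 0x5BBF = 23487 decimal. In range U+0800–U+FFFF → 3-byte form: 1110xxxx 10xxxxxx 10xxxxxx.
Binary (16 bits): 0101101110111111.
Split 4+6+6: 0101 | 101110 | 111111.
Byte 1: 11100101 = 0xE5.
Byte 2: 10101110 = 0xAE.
Byte 3: 10111111 = 0xBF.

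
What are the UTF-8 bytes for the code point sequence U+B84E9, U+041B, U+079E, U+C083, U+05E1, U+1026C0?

U+B84E9: 4-byte form → F2 B8 93 A9.
U+041B: 2-byte form → D0 9B.
U+079E: 2-byte form → DE 9E.
U+C083: 3-byte form → EC 82 83.
U+05E1: 2-byte form → D7 A1.
U+1026C0: 4-byte form → F4 82 9B 80.
Concatenated (17 bytes): F2 B8 93 A9 D0 9B DE 9E EC 82 83 D7 A1 F4 82 9B 80.

F2 B8 93 A9 D0 9B DE 9E EC 82 83 D7 A1 F4 82 9B 80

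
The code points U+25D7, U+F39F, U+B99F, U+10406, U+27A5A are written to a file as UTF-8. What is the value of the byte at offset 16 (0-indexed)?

U+25D7 → 3-byte form E2 97 97 at offsets 0–2.
U+F39F → 3-byte form EF 8E 9F at offsets 3–5.
U+B99F → 3-byte form EB A6 9F at offsets 6–8.
U+10406 → 4-byte form F0 90 90 86 at offsets 9–12.
U+27A5A → 4-byte form F0 A7 A9 9A at offsets 13–16.
Offset 16 falls in char 5's range; it's byte 4 of F0 A7 A9 9A = 0x9A.

0x9A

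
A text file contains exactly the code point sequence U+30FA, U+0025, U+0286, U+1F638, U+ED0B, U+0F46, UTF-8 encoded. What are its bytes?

U+30FA: 3-byte form → E3 83 BA.
U+0025: 1-byte form → 25.
U+0286: 2-byte form → CA 86.
U+1F638: 4-byte form → F0 9F 98 B8.
U+ED0B: 3-byte form → EE B4 8B.
U+0F46: 3-byte form → E0 BD 86.
Concatenated (16 bytes): E3 83 BA 25 CA 86 F0 9F 98 B8 EE B4 8B E0 BD 86.

E3 83 BA 25 CA 86 F0 9F 98 B8 EE B4 8B E0 BD 86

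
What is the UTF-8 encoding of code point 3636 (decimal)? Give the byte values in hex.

U+0E34 = 0xE34 = 3636 decimal. In range U+0800–U+FFFF → 3-byte form: 1110xxxx 10xxxxxx 10xxxxxx.
Binary (16 bits): 0000111000110100.
Split 4+6+6: 0000 | 111000 | 110100.
Byte 1: 11100000 = 0xE0.
Byte 2: 10111000 = 0xB8.
Byte 3: 10110100 = 0xB4.

E0 B8 B4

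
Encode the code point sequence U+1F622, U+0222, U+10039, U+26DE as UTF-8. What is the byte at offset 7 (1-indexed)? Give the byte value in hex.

0xF0

1-indexed offset 7 is 0-indexed offset 6.
U+1F622 → 4-byte form F0 9F 98 A2 at offsets 0–3.
U+0222 → 2-byte form C8 A2 at offsets 4–5.
U+10039 → 4-byte form F0 90 80 B9 at offsets 6–9.
Offset 6 falls in char 3's range; it's byte 1 of F0 90 80 B9 = 0xF0.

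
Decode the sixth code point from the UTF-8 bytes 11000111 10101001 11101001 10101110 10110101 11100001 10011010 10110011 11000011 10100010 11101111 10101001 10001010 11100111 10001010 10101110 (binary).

Offset 0: leading byte 0xC7 = 11000111 → 2-byte char #1 = C7 A9.
Offset 2: leading byte 0xE9 = 11101001 → 3-byte char #2 = E9 AE B5.
Offset 5: leading byte 0xE1 = 11100001 → 3-byte char #3 = E1 9A B3.
Offset 8: leading byte 0xC3 = 11000011 → 2-byte char #4 = C3 A2.
Offset 10: leading byte 0xEF = 11101111 → 3-byte char #5 = EF A9 8A.
Offset 13: leading byte 0xE7 = 11100111 → 3-byte char #6 = E7 8A AE.
Leading byte 0xE7 = 11100111 matches 1110xxxx → 3-byte sequence.
Byte 1: 0xE7 = 11100111, payload 0111 (4 bits).
Byte 2: 0x8A = 10001010 (10xxxxxx ✓), payload 001010.
Byte 3: 0xAE = 10101110 (10xxxxxx ✓), payload 101110.
Concatenate: 0111001010101110 = 0x72AE (16 bits → U+72AE).

U+72AE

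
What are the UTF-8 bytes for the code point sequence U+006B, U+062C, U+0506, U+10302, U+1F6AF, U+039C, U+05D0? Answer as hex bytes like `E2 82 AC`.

U+006B: 1-byte form → 6B.
U+062C: 2-byte form → D8 AC.
U+0506: 2-byte form → D4 86.
U+10302: 4-byte form → F0 90 8C 82.
U+1F6AF: 4-byte form → F0 9F 9A AF.
U+039C: 2-byte form → CE 9C.
U+05D0: 2-byte form → D7 90.
Concatenated (17 bytes): 6B D8 AC D4 86 F0 90 8C 82 F0 9F 9A AF CE 9C D7 90.

6B D8 AC D4 86 F0 90 8C 82 F0 9F 9A AF CE 9C D7 90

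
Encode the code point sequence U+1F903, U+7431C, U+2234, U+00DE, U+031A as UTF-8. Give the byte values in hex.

U+1F903: 4-byte form → F0 9F A4 83.
U+7431C: 4-byte form → F1 B4 8C 9C.
U+2234: 3-byte form → E2 88 B4.
U+00DE: 2-byte form → C3 9E.
U+031A: 2-byte form → CC 9A.
Concatenated (15 bytes): F0 9F A4 83 F1 B4 8C 9C E2 88 B4 C3 9E CC 9A.

F0 9F A4 83 F1 B4 8C 9C E2 88 B4 C3 9E CC 9A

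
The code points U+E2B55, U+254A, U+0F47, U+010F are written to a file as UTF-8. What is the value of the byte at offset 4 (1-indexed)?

0x95

1-indexed offset 4 is 0-indexed offset 3.
U+E2B55 → 4-byte form F3 A2 AD 95 at offsets 0–3.
Offset 3 falls in char 1's range; it's byte 4 of F3 A2 AD 95 = 0x95.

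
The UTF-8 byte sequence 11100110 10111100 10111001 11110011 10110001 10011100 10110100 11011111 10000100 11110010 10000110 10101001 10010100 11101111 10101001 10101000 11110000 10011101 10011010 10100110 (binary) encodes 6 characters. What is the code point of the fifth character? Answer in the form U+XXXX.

Offset 0: leading byte 0xE6 = 11100110 → 3-byte char #1 = E6 BC B9.
Offset 3: leading byte 0xF3 = 11110011 → 4-byte char #2 = F3 B1 9C B4.
Offset 7: leading byte 0xDF = 11011111 → 2-byte char #3 = DF 84.
Offset 9: leading byte 0xF2 = 11110010 → 4-byte char #4 = F2 86 A9 94.
Offset 13: leading byte 0xEF = 11101111 → 3-byte char #5 = EF A9 A8.
Leading byte 0xEF = 11101111 matches 1110xxxx → 3-byte sequence.
Byte 1: 0xEF = 11101111, payload 1111 (4 bits).
Byte 2: 0xA9 = 10101001 (10xxxxxx ✓), payload 101001.
Byte 3: 0xA8 = 10101000 (10xxxxxx ✓), payload 101000.
Concatenate: 1111101001101000 = 0xFA68 (16 bits → U+FA68).

U+FA68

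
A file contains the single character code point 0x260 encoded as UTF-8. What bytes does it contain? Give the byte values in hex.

C9 A0

U+0260 = 0x260 = 608 decimal. In range U+0080–U+07FF → 2-byte form: 110xxxxx 10xxxxxx.
Binary (11 bits): 01001100000.
Split 5+6: 01001 | 100000.
Byte 1: 11001001 = 0xC9.
Byte 2: 10100000 = 0xA0.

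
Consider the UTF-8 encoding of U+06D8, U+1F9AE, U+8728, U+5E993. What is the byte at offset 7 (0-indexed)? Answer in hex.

0x9C

U+06D8 → 2-byte form DB 98 at offsets 0–1.
U+1F9AE → 4-byte form F0 9F A6 AE at offsets 2–5.
U+8728 → 3-byte form E8 9C A8 at offsets 6–8.
Offset 7 falls in char 3's range; it's byte 2 of E8 9C A8 = 0x9C.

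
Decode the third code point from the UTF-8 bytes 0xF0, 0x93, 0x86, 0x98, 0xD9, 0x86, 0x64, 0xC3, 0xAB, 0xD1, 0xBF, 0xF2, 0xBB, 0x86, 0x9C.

U+0064

Offset 0: leading byte 0xF0 = 11110000 → 4-byte char #1 = F0 93 86 98.
Offset 4: leading byte 0xD9 = 11011001 → 2-byte char #2 = D9 86.
Offset 6: leading byte 0x64 = 01100100 → 1-byte char #3 = 64.
Leading byte 0x64 = 01100100 matches 0xxxxxxx → 1-byte sequence.
Byte 1: 0x64 = 01100100, payload 1100100 (7 bits).
Concatenate: 1100100 = 0x64 (7 bits → U+0064).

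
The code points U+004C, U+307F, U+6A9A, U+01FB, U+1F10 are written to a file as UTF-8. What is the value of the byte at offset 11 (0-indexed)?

U+004C → 1-byte form 4C at offsets 0–0.
U+307F → 3-byte form E3 81 BF at offsets 1–3.
U+6A9A → 3-byte form E6 AA 9A at offsets 4–6.
U+01FB → 2-byte form C7 BB at offsets 7–8.
U+1F10 → 3-byte form E1 BC 90 at offsets 9–11.
Offset 11 falls in char 5's range; it's byte 3 of E1 BC 90 = 0x90.

0x90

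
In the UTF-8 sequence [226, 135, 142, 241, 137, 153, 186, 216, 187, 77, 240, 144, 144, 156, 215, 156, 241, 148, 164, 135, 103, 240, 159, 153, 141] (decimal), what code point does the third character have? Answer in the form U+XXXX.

U+063B

Offset 0: leading byte 0xE2 = 11100010 → 3-byte char #1 = E2 87 8E.
Offset 3: leading byte 0xF1 = 11110001 → 4-byte char #2 = F1 89 99 BA.
Offset 7: leading byte 0xD8 = 11011000 → 2-byte char #3 = D8 BB.
Leading byte 0xD8 = 11011000 matches 110xxxxx → 2-byte sequence.
Byte 1: 0xD8 = 11011000, payload 11000 (5 bits).
Byte 2: 0xBB = 10111011 (10xxxxxx ✓), payload 111011.
Concatenate: 11000111011 = 0x63B (11 bits → U+063B).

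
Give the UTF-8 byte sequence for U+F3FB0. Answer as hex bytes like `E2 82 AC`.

F3 B3 BE B0

U+F3FB0 = 0xF3FB0 = 999344 decimal. In range U+10000–U+10FFFF → 4-byte form: 11110xxx 10xxxxxx 10xxxxxx 10xxxxxx.
Binary (21 bits): 011110011111110110000.
Split 3+6+6+6: 011 | 110011 | 111110 | 110000.
Byte 1: 11110011 = 0xF3.
Byte 2: 10110011 = 0xB3.
Byte 3: 10111110 = 0xBE.
Byte 4: 10110000 = 0xB0.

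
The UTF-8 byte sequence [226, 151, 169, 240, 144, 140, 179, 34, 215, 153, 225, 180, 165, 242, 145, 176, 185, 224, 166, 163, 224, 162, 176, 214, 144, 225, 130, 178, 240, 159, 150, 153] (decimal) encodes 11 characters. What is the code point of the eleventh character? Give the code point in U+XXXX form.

U+1F599

Offset 0: leading byte 0xE2 = 11100010 → 3-byte char #1 = E2 97 A9.
Offset 3: leading byte 0xF0 = 11110000 → 4-byte char #2 = F0 90 8C B3.
Offset 7: leading byte 0x22 = 00100010 → 1-byte char #3 = 22.
Offset 8: leading byte 0xD7 = 11010111 → 2-byte char #4 = D7 99.
Offset 10: leading byte 0xE1 = 11100001 → 3-byte char #5 = E1 B4 A5.
Offset 13: leading byte 0xF2 = 11110010 → 4-byte char #6 = F2 91 B0 B9.
Offset 17: leading byte 0xE0 = 11100000 → 3-byte char #7 = E0 A6 A3.
Offset 20: leading byte 0xE0 = 11100000 → 3-byte char #8 = E0 A2 B0.
Offset 23: leading byte 0xD6 = 11010110 → 2-byte char #9 = D6 90.
Offset 25: leading byte 0xE1 = 11100001 → 3-byte char #10 = E1 82 B2.
Offset 28: leading byte 0xF0 = 11110000 → 4-byte char #11 = F0 9F 96 99.
Leading byte 0xF0 = 11110000 matches 11110xxx → 4-byte sequence.
Byte 1: 0xF0 = 11110000, payload 000 (3 bits).
Byte 2: 0x9F = 10011111 (10xxxxxx ✓), payload 011111.
Byte 3: 0x96 = 10010110 (10xxxxxx ✓), payload 010110.
Byte 4: 0x99 = 10011001 (10xxxxxx ✓), payload 011001.
Concatenate: 000011111010110011001 = 0x1F599 (21 bits → U+1F599).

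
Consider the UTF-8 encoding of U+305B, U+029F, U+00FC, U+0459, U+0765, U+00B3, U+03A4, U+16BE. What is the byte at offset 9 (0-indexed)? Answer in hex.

0xDD

U+305B → 3-byte form E3 81 9B at offsets 0–2.
U+029F → 2-byte form CA 9F at offsets 3–4.
U+00FC → 2-byte form C3 BC at offsets 5–6.
U+0459 → 2-byte form D1 99 at offsets 7–8.
U+0765 → 2-byte form DD A5 at offsets 9–10.
Offset 9 falls in char 5's range; it's byte 1 of DD A5 = 0xDD.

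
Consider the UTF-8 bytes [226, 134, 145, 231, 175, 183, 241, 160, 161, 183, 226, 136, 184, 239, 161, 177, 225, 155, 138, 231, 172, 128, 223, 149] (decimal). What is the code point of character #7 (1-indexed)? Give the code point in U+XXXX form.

Offset 0: leading byte 0xE2 = 11100010 → 3-byte char #1 = E2 86 91.
Offset 3: leading byte 0xE7 = 11100111 → 3-byte char #2 = E7 AF B7.
Offset 6: leading byte 0xF1 = 11110001 → 4-byte char #3 = F1 A0 A1 B7.
Offset 10: leading byte 0xE2 = 11100010 → 3-byte char #4 = E2 88 B8.
Offset 13: leading byte 0xEF = 11101111 → 3-byte char #5 = EF A1 B1.
Offset 16: leading byte 0xE1 = 11100001 → 3-byte char #6 = E1 9B 8A.
Offset 19: leading byte 0xE7 = 11100111 → 3-byte char #7 = E7 AC 80.
Leading byte 0xE7 = 11100111 matches 1110xxxx → 3-byte sequence.
Byte 1: 0xE7 = 11100111, payload 0111 (4 bits).
Byte 2: 0xAC = 10101100 (10xxxxxx ✓), payload 101100.
Byte 3: 0x80 = 10000000 (10xxxxxx ✓), payload 000000.
Concatenate: 0111101100000000 = 0x7B00 (16 bits → U+7B00).

U+7B00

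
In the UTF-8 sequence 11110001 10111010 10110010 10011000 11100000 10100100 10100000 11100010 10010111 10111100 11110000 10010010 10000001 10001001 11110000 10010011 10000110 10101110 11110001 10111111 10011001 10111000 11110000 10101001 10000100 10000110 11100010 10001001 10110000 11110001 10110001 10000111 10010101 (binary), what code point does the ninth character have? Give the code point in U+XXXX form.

U+711D5

Offset 0: leading byte 0xF1 = 11110001 → 4-byte char #1 = F1 BA B2 98.
Offset 4: leading byte 0xE0 = 11100000 → 3-byte char #2 = E0 A4 A0.
Offset 7: leading byte 0xE2 = 11100010 → 3-byte char #3 = E2 97 BC.
Offset 10: leading byte 0xF0 = 11110000 → 4-byte char #4 = F0 92 81 89.
Offset 14: leading byte 0xF0 = 11110000 → 4-byte char #5 = F0 93 86 AE.
Offset 18: leading byte 0xF1 = 11110001 → 4-byte char #6 = F1 BF 99 B8.
Offset 22: leading byte 0xF0 = 11110000 → 4-byte char #7 = F0 A9 84 86.
Offset 26: leading byte 0xE2 = 11100010 → 3-byte char #8 = E2 89 B0.
Offset 29: leading byte 0xF1 = 11110001 → 4-byte char #9 = F1 B1 87 95.
Leading byte 0xF1 = 11110001 matches 11110xxx → 4-byte sequence.
Byte 1: 0xF1 = 11110001, payload 001 (3 bits).
Byte 2: 0xB1 = 10110001 (10xxxxxx ✓), payload 110001.
Byte 3: 0x87 = 10000111 (10xxxxxx ✓), payload 000111.
Byte 4: 0x95 = 10010101 (10xxxxxx ✓), payload 010101.
Concatenate: 001110001000111010101 = 0x711D5 (21 bits → U+711D5).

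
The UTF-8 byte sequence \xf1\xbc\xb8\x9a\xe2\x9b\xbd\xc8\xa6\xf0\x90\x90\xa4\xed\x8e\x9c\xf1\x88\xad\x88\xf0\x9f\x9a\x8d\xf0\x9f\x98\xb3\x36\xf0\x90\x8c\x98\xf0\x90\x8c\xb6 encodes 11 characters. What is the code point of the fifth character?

U+D39C

Offset 0: leading byte 0xF1 = 11110001 → 4-byte char #1 = F1 BC B8 9A.
Offset 4: leading byte 0xE2 = 11100010 → 3-byte char #2 = E2 9B BD.
Offset 7: leading byte 0xC8 = 11001000 → 2-byte char #3 = C8 A6.
Offset 9: leading byte 0xF0 = 11110000 → 4-byte char #4 = F0 90 90 A4.
Offset 13: leading byte 0xED = 11101101 → 3-byte char #5 = ED 8E 9C.
Leading byte 0xED = 11101101 matches 1110xxxx → 3-byte sequence.
Byte 1: 0xED = 11101101, payload 1101 (4 bits).
Byte 2: 0x8E = 10001110 (10xxxxxx ✓), payload 001110.
Byte 3: 0x9C = 10011100 (10xxxxxx ✓), payload 011100.
Concatenate: 1101001110011100 = 0xD39C (16 bits → U+D39C).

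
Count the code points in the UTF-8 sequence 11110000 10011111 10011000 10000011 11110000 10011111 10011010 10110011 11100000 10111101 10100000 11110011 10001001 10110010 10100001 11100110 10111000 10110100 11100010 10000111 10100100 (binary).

6

Byte at offset 0: 0xF0 = 11110000 → 4-byte char (#1). Advance 4.
Byte at offset 4: 0xF0 = 11110000 → 4-byte char (#2). Advance 4.
Byte at offset 8: 0xE0 = 11100000 → 3-byte char (#3). Advance 3.
Byte at offset 11: 0xF3 = 11110011 → 4-byte char (#4). Advance 4.
Byte at offset 15: 0xE6 = 11100110 → 3-byte char (#5). Advance 3.
Byte at offset 18: 0xE2 = 11100010 → 3-byte char (#6). Advance 3.
Reached end at offset 21 after 6 code points.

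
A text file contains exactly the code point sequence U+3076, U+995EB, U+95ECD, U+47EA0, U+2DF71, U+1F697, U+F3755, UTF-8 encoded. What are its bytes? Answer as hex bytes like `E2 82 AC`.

U+3076: 3-byte form → E3 81 B6.
U+995EB: 4-byte form → F2 99 97 AB.
U+95ECD: 4-byte form → F2 95 BB 8D.
U+47EA0: 4-byte form → F1 87 BA A0.
U+2DF71: 4-byte form → F0 AD BD B1.
U+1F697: 4-byte form → F0 9F 9A 97.
U+F3755: 4-byte form → F3 B3 9D 95.
Concatenated (27 bytes): E3 81 B6 F2 99 97 AB F2 95 BB 8D F1 87 BA A0 F0 AD BD B1 F0 9F 9A 97 F3 B3 9D 95.

E3 81 B6 F2 99 97 AB F2 95 BB 8D F1 87 BA A0 F0 AD BD B1 F0 9F 9A 97 F3 B3 9D 95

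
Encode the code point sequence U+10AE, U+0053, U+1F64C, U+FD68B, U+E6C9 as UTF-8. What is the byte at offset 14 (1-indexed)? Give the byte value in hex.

1-indexed offset 14 is 0-indexed offset 13.
U+10AE → 3-byte form E1 82 AE at offsets 0–2.
U+0053 → 1-byte form 53 at offsets 3–3.
U+1F64C → 4-byte form F0 9F 99 8C at offsets 4–7.
U+FD68B → 4-byte form F3 BD 9A 8B at offsets 8–11.
U+E6C9 → 3-byte form EE 9B 89 at offsets 12–14.
Offset 13 falls in char 5's range; it's byte 2 of EE 9B 89 = 0x9B.

0x9B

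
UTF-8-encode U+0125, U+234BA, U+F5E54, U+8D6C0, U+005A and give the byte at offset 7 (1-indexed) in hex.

1-indexed offset 7 is 0-indexed offset 6.
U+0125 → 2-byte form C4 A5 at offsets 0–1.
U+234BA → 4-byte form F0 A3 92 BA at offsets 2–5.
U+F5E54 → 4-byte form F3 B5 B9 94 at offsets 6–9.
Offset 6 falls in char 3's range; it's byte 1 of F3 B5 B9 94 = 0xF3.

0xF3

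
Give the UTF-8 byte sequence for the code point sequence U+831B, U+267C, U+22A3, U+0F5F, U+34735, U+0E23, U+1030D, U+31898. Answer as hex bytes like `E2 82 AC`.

U+831B: 3-byte form → E8 8C 9B.
U+267C: 3-byte form → E2 99 BC.
U+22A3: 3-byte form → E2 8A A3.
U+0F5F: 3-byte form → E0 BD 9F.
U+34735: 4-byte form → F0 B4 9C B5.
U+0E23: 3-byte form → E0 B8 A3.
U+1030D: 4-byte form → F0 90 8C 8D.
U+31898: 4-byte form → F0 B1 A2 98.
Concatenated (27 bytes): E8 8C 9B E2 99 BC E2 8A A3 E0 BD 9F F0 B4 9C B5 E0 B8 A3 F0 90 8C 8D F0 B1 A2 98.

E8 8C 9B E2 99 BC E2 8A A3 E0 BD 9F F0 B4 9C B5 E0 B8 A3 F0 90 8C 8D F0 B1 A2 98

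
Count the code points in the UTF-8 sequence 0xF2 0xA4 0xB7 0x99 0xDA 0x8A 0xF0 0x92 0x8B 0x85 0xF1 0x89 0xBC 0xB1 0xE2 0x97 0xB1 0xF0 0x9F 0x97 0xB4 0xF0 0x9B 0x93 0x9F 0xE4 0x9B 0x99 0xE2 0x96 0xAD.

Byte at offset 0: 0xF2 = 11110010 → 4-byte char (#1). Advance 4.
Byte at offset 4: 0xDA = 11011010 → 2-byte char (#2). Advance 2.
Byte at offset 6: 0xF0 = 11110000 → 4-byte char (#3). Advance 4.
Byte at offset 10: 0xF1 = 11110001 → 4-byte char (#4). Advance 4.
Byte at offset 14: 0xE2 = 11100010 → 3-byte char (#5). Advance 3.
Byte at offset 17: 0xF0 = 11110000 → 4-byte char (#6). Advance 4.
Byte at offset 21: 0xF0 = 11110000 → 4-byte char (#7). Advance 4.
Byte at offset 25: 0xE4 = 11100100 → 3-byte char (#8). Advance 3.
Byte at offset 28: 0xE2 = 11100010 → 3-byte char (#9). Advance 3.
Reached end at offset 31 after 9 code points.

9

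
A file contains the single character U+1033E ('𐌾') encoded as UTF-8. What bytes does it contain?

U+1033E = 0x1033E = 66366 decimal. In range U+10000–U+10FFFF → 4-byte form: 11110xxx 10xxxxxx 10xxxxxx 10xxxxxx.
Binary (21 bits): 000010000001100111110.
Split 3+6+6+6: 000 | 010000 | 001100 | 111110.
Byte 1: 11110000 = 0xF0.
Byte 2: 10010000 = 0x90.
Byte 3: 10001100 = 0x8C.
Byte 4: 10111110 = 0xBE.

F0 90 8C BE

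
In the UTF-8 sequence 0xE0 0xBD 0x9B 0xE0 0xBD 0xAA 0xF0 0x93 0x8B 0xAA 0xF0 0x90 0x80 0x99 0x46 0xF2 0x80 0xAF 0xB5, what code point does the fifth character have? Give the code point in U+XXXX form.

Offset 0: leading byte 0xE0 = 11100000 → 3-byte char #1 = E0 BD 9B.
Offset 3: leading byte 0xE0 = 11100000 → 3-byte char #2 = E0 BD AA.
Offset 6: leading byte 0xF0 = 11110000 → 4-byte char #3 = F0 93 8B AA.
Offset 10: leading byte 0xF0 = 11110000 → 4-byte char #4 = F0 90 80 99.
Offset 14: leading byte 0x46 = 01000110 → 1-byte char #5 = 46.
Leading byte 0x46 = 01000110 matches 0xxxxxxx → 1-byte sequence.
Byte 1: 0x46 = 01000110, payload 1000110 (7 bits).
Concatenate: 1000110 = 0x46 (7 bits → U+0046).

U+0046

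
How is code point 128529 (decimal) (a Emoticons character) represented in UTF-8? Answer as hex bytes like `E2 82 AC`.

U+1F611 = 0x1F611 = 128529 decimal. In range U+10000–U+10FFFF → 4-byte form: 11110xxx 10xxxxxx 10xxxxxx 10xxxxxx.
Binary (21 bits): 000011111011000010001.
Split 3+6+6+6: 000 | 011111 | 011000 | 010001.
Byte 1: 11110000 = 0xF0.
Byte 2: 10011111 = 0x9F.
Byte 3: 10011000 = 0x98.
Byte 4: 10010001 = 0x91.

F0 9F 98 91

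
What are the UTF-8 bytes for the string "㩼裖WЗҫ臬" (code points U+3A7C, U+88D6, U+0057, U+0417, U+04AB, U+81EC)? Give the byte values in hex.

E3 A9 BC E8 A3 96 57 D0 97 D2 AB E8 87 AC

U+3A7C: 3-byte form → E3 A9 BC.
U+88D6: 3-byte form → E8 A3 96.
U+0057: 1-byte form → 57.
U+0417: 2-byte form → D0 97.
U+04AB: 2-byte form → D2 AB.
U+81EC: 3-byte form → E8 87 AC.
Concatenated (14 bytes): E3 A9 BC E8 A3 96 57 D0 97 D2 AB E8 87 AC.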